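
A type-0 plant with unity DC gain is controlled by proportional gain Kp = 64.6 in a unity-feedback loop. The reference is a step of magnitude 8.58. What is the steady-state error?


e_ss = R/(1 + Kp) = 8.58/(1 + 64.6) = 8.58/65.6000 = 0.1308

0.1308


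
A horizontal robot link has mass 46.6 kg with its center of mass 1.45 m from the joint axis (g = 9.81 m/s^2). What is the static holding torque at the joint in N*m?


tau = m*g*L = 46.6 * 9.81 * 1.45 = 662.8617

662.8617 N*m


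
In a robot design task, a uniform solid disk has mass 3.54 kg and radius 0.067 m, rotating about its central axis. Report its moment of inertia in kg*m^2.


I = (1/2)*m*R^2 = 0.5*3.54*0.067^2 = 0.0079

0.0079 kg*m^2


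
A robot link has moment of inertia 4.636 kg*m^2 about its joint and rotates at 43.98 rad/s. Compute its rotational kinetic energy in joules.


KE = (1/2)*I*omega^2 = 0.5*4.636*43.98^2 = 4483.5692

4483.5692 J


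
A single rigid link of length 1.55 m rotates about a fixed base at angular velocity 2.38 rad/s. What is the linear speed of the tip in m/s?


v = L*omega = 1.55 * 2.38 = 3.6890

3.6890 m/s


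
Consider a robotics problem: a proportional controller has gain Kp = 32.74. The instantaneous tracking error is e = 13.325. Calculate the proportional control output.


u_P = Kp * e = 32.74 * 13.325 = 436.2605

436.2605


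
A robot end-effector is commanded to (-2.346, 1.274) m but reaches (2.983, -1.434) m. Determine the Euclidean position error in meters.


dx = 2.983 - (-2.346) = 5.3290, dy = -1.434 - (1.274) = -2.7080
err = sqrt(28.398241 + 7.333264) = 5.9776

5.9776 m


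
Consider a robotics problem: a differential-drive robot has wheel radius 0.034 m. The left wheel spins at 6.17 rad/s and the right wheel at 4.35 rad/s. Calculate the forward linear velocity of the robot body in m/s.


v = r*(wR + wL)/2 = 0.034*(4.35 + 6.17)/2 = 0.1788

0.1788 m/s


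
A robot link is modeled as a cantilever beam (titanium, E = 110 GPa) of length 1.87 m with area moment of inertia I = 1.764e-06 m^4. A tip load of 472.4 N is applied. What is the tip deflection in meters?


delta = F*L^3/(3*E*I) = 472.4*1.87^3/(3*1.100e+11*1.764e-06)
      = 3089.1194972/582120 = 0.0053

0.0053 m


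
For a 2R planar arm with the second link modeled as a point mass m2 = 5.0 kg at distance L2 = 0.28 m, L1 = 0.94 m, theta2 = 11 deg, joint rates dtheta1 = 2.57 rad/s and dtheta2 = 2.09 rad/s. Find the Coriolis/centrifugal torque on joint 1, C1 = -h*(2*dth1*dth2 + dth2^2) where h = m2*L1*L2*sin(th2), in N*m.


h = m2*L1*L2*sin(th2) = 5.0*0.94*0.28*sin(11 deg) = 0.251105
C1 = -h*(2*2.57*2.09 + 2.09^2) = -0.251105*15.1107 = -3.7944

-3.7944 N*m


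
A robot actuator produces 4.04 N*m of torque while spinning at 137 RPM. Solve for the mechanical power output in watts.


omega = 137 * 2*pi/60 = 14.346606 rad/s
P = tau * omega = 4.04 * 14.346606 = 57.9603

57.9603 W


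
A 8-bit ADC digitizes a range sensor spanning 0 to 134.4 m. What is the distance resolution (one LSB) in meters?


res = range / 2^n = 134.4/2^8 = 134.4/256 = 0.5250

0.5250 m


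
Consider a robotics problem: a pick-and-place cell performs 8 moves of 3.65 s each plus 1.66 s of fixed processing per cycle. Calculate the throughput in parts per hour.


T_cycle = 8*3.65 + 1.66 = 30.8600 s
rate = 3600/T = 116.6559

116.6559 parts/hour


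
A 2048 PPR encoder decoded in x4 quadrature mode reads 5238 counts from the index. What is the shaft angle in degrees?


angle = counts * 360 / (PPR*4) = 5238 * 360 / 8192 = 230.1855

230.1855 degrees


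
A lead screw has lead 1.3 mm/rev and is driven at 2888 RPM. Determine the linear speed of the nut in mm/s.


v = lead * (RPM/60) = 1.3*2888/60 = 62.5733

62.5733 mm/s


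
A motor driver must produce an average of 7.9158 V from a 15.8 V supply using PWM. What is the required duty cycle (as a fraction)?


D = V_avg/V_supply = 7.9158/15.8 = 0.5010

0.5010


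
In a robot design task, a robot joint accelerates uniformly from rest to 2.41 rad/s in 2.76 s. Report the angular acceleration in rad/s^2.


alpha = delta_omega / t = 2.41 / 2.76 = 0.8732

0.8732 rad/s^2


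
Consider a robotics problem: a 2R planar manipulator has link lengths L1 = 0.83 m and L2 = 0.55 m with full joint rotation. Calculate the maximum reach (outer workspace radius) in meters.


r_max = L1 + L2 = 0.83 + 0.55 = 1.3800

1.3800 m


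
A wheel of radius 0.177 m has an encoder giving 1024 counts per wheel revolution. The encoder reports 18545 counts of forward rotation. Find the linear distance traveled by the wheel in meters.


revs = 18545/1024 = 18.110352
d = revs * 2*pi*r = 18.110352 * 2*pi*0.177 = 20.1410

20.1410 m


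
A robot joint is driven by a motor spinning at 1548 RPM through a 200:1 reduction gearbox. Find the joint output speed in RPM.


omega_joint = omega_motor / N = 1548 / 200 = 7.7400

7.7400 RPM


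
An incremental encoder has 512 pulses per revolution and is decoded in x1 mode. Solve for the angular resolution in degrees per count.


resolution = 360 / (PPR * 1) = 360 / 512 = 0.7031

0.7031 degrees


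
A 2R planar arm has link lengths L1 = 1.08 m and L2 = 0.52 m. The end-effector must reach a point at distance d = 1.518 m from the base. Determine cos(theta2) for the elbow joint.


cos(th2) = (d^2 - L1^2 - L2^2)/(2*L1*L2) = (1.518^2 - 1.08^2 - 0.52^2)/(2*1.08*0.52) = 0.7724

0.7724


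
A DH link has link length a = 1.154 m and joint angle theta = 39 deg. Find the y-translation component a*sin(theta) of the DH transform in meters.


a*sin(theta) = 1.154*sin(39 deg) = 0.7262

0.7262 m


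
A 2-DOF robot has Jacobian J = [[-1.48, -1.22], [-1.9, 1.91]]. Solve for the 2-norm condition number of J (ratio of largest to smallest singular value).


JJ^T eigenvalues: trace(JJ^T) = 10.9369, det(JJ^T) = det(J)^2 = 26.46896704
s_max^2 = (10.9369 + sqrt(13.73991345))/2 = 7.32181946
s_min^2 = (10.9369 - sqrt(13.73991345))/2 = 3.61508054
kappa = s_max/s_min = sqrt(7.32181946/3.61508054) = 1.4231

1.4231


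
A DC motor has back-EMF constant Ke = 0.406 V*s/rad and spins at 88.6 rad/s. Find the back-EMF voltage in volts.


V_emf = Ke * omega = 0.406*88.6 = 35.9716

35.9716 V


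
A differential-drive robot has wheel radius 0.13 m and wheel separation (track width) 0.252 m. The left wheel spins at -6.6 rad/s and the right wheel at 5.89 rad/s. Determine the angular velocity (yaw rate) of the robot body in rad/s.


omega = r*(wR - wL)/L = 0.13*(5.89 - (-6.6))/0.252 = 6.4433

6.4433 rad/s


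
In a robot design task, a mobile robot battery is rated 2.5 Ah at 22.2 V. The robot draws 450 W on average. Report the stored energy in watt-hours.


E = capacity * V = 2.5*22.2 = 55.5000

55.5000 Wh


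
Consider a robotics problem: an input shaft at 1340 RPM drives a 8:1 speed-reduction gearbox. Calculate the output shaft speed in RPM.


omega_out = omega_in / N = 1340 / 8 = 167.5000

167.5000 RPM


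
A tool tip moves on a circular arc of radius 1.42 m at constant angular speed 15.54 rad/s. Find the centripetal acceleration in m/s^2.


a_c = omega^2 * r = 15.54^2 * 1.42 = 342.9181

342.9181 m/s^2


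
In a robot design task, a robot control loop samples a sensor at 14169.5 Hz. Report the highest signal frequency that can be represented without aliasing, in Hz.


f_max = f_s/2 = 14169.5/2 = 7084.7500

7084.7500 Hz


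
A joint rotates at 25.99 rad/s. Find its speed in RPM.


RPM = 25.99 * 60/(2*pi) = 248.1862

248.1862 RPM


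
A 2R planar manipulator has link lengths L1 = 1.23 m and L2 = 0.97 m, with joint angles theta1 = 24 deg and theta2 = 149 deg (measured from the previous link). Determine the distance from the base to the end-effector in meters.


x = L1*cos(th1) + L2*cos(th1+th2) = 0.160891
y = L1*sin(th1) + L2*sin(th1+th2) = 0.618499
d = sqrt(x^2 + y^2) = sqrt(0.025886 + 0.382541) = 0.6391

0.6391 m


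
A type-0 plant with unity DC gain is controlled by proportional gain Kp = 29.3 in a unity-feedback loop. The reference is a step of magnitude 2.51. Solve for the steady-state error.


e_ss = R/(1 + Kp) = 2.51/(1 + 29.3) = 2.51/30.3000 = 0.0828

0.0828


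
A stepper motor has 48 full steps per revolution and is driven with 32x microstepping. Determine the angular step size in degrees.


step = 360/(48*32) = 360/1536 = 0.2344

0.2344 degrees


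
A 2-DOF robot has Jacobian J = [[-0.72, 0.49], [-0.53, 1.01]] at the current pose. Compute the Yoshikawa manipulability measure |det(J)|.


det(J) = -0.72*1.01 - (0.49)*(-0.53) = -0.4675
|det(J)| = 0.4675

0.4675


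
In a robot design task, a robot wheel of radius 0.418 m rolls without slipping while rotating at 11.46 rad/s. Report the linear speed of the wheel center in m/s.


v = omega * r = 11.46 * 0.418 = 4.7903

4.7903 m/s


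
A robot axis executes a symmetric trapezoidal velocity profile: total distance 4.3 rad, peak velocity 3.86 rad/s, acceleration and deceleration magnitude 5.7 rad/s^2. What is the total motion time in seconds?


t_acc = v/a = 3.86/5.7 = 0.677193 s
d_acc = v^2/(2a) = 1.306982 rad (each ramp)
d_cruise = 4.3 - 2*1.306982 = 1.686036 rad
t_cruise = 1.686036/3.86 = 0.436797 s
t_total = 2*0.677193 + 0.436797 = 1.7912

1.7912 s


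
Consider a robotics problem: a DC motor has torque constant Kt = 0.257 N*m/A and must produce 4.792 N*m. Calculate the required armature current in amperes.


I = tau / Kt = 4.792/0.257 = 18.6459

18.6459 A


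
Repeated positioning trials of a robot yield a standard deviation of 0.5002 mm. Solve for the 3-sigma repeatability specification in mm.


repeatability = 3*sigma = 3*0.5002 = 1.5006

1.5006 mm


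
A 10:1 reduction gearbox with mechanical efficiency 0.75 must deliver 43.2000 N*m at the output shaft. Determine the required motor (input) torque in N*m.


tau_in = tau_out / (N * eta) = 43.2000 / (10 * 0.75) = 5.7600

5.7600 N*m


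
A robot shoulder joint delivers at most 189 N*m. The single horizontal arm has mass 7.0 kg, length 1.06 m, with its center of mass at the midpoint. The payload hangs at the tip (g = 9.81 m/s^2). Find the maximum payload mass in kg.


tau_arm = m_arm*g*(L/2) = 7.0*9.81*1.06/2 = 36.3951 N*m
tau_payload = tau_max - tau_arm = 189 - 36.3951 = 152.6049
m_payload = tau_payload / (g*L) = 152.6049 / (9.81*1.06) = 14.6755

14.6755 kg


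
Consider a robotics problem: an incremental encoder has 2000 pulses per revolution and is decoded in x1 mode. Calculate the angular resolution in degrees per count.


resolution = 360 / (PPR * 1) = 360 / 2000 = 0.1800

0.1800 degrees


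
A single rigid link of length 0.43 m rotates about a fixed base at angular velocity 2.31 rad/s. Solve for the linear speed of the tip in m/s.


v = L*omega = 0.43 * 2.31 = 0.9933

0.9933 m/s


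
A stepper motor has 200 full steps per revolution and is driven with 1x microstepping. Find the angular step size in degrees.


step = 360/(200*1) = 360/200 = 1.8000

1.8000 degrees


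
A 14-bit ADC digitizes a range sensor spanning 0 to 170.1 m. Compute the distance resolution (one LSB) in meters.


res = range / 2^n = 170.1/2^14 = 170.1/16384 = 0.0104

0.0104 m


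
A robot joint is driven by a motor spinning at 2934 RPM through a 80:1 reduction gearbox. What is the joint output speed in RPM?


omega_joint = omega_motor / N = 2934 / 80 = 36.6750

36.6750 RPM


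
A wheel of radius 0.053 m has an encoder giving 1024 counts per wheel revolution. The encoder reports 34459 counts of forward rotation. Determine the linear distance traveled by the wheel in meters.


revs = 34459/1024 = 33.651367
d = revs * 2*pi*r = 33.651367 * 2*pi*0.053 = 11.2062

11.2062 m


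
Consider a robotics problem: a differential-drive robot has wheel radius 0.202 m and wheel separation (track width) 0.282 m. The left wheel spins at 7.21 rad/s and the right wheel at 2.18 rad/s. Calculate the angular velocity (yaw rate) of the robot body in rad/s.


omega = r*(wR - wL)/L = 0.202*(2.18 - (7.21))/0.282 = -3.6030

-3.6030 rad/s


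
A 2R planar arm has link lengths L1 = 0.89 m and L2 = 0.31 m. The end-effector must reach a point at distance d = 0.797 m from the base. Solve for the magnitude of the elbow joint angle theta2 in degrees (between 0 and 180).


cos(th2) = (d^2 - L1^2 - L2^2)/(2*L1*L2) = (0.797^2 - 0.89^2 - 0.31^2)/(2*0.89*0.31) = -0.45848315
th2 = acos(-0.45848315) = 117.2893 deg

117.2893 degrees


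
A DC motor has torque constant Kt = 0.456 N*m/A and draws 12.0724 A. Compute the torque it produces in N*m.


tau = Kt * I = 0.456*12.0724 = 5.5050

5.5050 N*m


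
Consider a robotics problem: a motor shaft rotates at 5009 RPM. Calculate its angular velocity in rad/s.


omega = 5009 * 2*pi/60 = 524.5413

524.5413 rad/s


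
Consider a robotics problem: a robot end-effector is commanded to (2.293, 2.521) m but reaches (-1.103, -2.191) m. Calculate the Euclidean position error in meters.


dx = -1.103 - (2.293) = -3.3960, dy = -2.191 - (2.521) = -4.7120
err = sqrt(11.532816 + 22.202944) = 5.8082

5.8082 m


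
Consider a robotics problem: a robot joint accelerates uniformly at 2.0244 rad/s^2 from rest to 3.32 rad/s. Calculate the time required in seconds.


t = delta_omega / alpha = 3.32 / 2.0244 = 1.6400

1.6400 s


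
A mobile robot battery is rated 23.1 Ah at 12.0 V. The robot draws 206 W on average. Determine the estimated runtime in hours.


E = 23.1*12.0 = 277.2000 Wh
t = E/P = 277.2000/206 = 1.3456

1.3456 hours


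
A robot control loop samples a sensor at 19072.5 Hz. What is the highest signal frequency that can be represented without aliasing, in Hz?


f_max = f_s/2 = 19072.5/2 = 9536.2500

9536.2500 Hz


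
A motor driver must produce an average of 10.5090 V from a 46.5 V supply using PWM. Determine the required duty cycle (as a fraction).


D = V_avg/V_supply = 10.5090/46.5 = 0.2260

0.2260


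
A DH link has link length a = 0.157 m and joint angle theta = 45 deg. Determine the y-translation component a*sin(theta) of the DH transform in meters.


a*sin(theta) = 0.157*sin(45 deg) = 0.1110

0.1110 m


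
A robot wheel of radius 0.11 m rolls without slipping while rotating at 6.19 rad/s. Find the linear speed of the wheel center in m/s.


v = omega * r = 6.19 * 0.11 = 0.6809

0.6809 m/s


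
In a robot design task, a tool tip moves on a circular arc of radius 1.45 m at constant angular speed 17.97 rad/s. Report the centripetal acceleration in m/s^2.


a_c = omega^2 * r = 17.97^2 * 1.45 = 468.2353

468.2353 m/s^2


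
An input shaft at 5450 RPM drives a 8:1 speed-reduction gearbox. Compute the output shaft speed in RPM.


omega_out = omega_in / N = 5450 / 8 = 681.2500

681.2500 RPM


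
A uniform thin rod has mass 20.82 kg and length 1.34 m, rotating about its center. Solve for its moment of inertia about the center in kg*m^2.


I = (1/12)*m*L^2 = (1/12)*20.82*1.34^2 = 3.1154

3.1154 kg*m^2


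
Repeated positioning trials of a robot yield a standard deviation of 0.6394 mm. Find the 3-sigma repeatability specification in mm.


repeatability = 3*sigma = 3*0.6394 = 1.9182

1.9182 mm


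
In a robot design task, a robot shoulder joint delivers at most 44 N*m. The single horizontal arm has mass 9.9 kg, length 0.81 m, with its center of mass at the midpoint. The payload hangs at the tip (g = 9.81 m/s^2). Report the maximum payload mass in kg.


tau_arm = m_arm*g*(L/2) = 9.9*9.81*0.81/2 = 39.3332 N*m
tau_payload = tau_max - tau_arm = 44 - 39.3332 = 4.6668
m_payload = tau_payload / (g*L) = 4.6668 / (9.81*0.81) = 0.5873

0.5873 kg


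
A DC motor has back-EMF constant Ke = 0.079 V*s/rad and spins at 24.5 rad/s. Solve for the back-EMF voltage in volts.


V_emf = Ke * omega = 0.079*24.5 = 1.9355

1.9355 V


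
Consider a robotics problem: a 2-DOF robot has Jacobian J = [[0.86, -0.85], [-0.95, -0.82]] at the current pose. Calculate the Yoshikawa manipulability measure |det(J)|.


det(J) = 0.86*-0.82 - (-0.85)*(-0.95) = -1.5127
|det(J)| = 1.5127

1.5127


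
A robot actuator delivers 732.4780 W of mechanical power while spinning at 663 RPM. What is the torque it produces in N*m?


omega = 663 * 2*pi/60 = 69.429198 rad/s
tau = P / omega = 732.4780 / 69.429198 = 10.5500

10.5500 N*m


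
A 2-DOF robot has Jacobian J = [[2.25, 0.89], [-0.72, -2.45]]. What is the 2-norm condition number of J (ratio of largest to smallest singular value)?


JJ^T eigenvalues: trace(JJ^T) = 12.3755, det(JJ^T) = det(J)^2 = 23.73346089
s_max^2 = (12.3755 + sqrt(58.21915669))/2 = 10.00282394
s_min^2 = (12.3755 - sqrt(58.21915669))/2 = 2.37267606
kappa = s_max/s_min = sqrt(10.00282394/2.37267606) = 2.0533

2.0533


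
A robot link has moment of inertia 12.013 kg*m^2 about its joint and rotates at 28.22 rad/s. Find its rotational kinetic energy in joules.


KE = (1/2)*I*omega^2 = 0.5*12.013*28.22^2 = 4783.3868

4783.3868 J


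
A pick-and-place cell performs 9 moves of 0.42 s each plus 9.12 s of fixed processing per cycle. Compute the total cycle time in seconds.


T = 9*0.42 + 9.12 = 12.9000

12.9000 s


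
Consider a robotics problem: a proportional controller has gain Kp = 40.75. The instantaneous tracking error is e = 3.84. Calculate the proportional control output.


u_P = Kp * e = 40.75 * 3.84 = 156.4800

156.4800


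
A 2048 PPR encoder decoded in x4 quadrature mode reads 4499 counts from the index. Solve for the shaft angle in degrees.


angle = counts * 360 / (PPR*4) = 4499 * 360 / 8192 = 197.7100

197.7100 degrees


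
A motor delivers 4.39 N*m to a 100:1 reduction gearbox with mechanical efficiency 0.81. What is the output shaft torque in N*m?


tau_out = tau_in * N * eta = 4.39 * 100 * 0.81 = 355.5900

355.5900 N*m


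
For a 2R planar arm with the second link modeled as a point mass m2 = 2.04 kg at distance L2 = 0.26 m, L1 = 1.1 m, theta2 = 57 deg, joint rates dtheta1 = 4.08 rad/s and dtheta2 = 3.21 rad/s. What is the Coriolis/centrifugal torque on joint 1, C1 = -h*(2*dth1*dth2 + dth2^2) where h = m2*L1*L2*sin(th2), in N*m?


h = m2*L1*L2*sin(th2) = 2.04*1.1*0.26*sin(57 deg) = 0.489314
C1 = -h*(2*4.08*3.21 + 3.21^2) = -0.489314*36.4977 = -17.8588

-17.8588 N*m


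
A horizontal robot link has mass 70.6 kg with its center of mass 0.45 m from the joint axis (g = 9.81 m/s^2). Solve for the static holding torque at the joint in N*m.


tau = m*g*L = 70.6 * 9.81 * 0.45 = 311.6637

311.6637 N*m


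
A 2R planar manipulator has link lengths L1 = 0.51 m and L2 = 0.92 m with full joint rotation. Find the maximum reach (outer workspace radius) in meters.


r_max = L1 + L2 = 0.51 + 0.92 = 1.4300

1.4300 m


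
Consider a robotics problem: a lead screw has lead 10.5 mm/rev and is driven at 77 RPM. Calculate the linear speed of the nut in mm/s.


v = lead * (RPM/60) = 10.5*77/60 = 13.4750

13.4750 mm/s


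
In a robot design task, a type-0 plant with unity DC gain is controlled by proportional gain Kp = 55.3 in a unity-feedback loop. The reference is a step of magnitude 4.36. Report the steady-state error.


e_ss = R/(1 + Kp) = 4.36/(1 + 55.3) = 4.36/56.3000 = 0.0774

0.0774


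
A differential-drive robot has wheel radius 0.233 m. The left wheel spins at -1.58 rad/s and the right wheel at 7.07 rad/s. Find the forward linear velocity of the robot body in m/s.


v = r*(wR + wL)/2 = 0.233*(7.07 + -1.58)/2 = 0.6396

0.6396 m/s


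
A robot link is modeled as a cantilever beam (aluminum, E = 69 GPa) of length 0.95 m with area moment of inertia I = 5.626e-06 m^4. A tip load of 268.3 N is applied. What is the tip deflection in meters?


delta = F*L^3/(3*E*I) = 268.3*0.95^3/(3*6.900e+10*5.626e-06)
      = 230.0337125/1164582 = 1.9752e-04

1.9752e-04 m


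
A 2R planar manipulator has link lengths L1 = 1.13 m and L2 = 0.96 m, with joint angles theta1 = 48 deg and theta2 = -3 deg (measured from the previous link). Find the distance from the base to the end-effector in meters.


x = L1*cos(th1) + L2*cos(th1+th2) = 1.434940
y = L1*sin(th1) + L2*sin(th1+th2) = 1.518576
d = sqrt(x^2 + y^2) = sqrt(2.059053 + 2.306073) = 2.0893

2.0893 m


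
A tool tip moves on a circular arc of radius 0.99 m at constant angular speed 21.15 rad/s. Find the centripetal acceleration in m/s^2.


a_c = omega^2 * r = 21.15^2 * 0.99 = 442.8493

442.8493 m/s^2


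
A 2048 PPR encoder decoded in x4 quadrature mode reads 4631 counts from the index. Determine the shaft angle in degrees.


angle = counts * 360 / (PPR*4) = 4631 * 360 / 8192 = 203.5107

203.5107 degrees


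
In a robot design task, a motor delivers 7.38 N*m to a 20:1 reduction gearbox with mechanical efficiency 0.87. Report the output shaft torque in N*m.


tau_out = tau_in * N * eta = 7.38 * 20 * 0.87 = 128.4120

128.4120 N*m


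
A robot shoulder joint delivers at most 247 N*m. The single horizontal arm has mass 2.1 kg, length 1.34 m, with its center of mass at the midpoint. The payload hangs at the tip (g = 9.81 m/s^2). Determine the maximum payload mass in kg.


tau_arm = m_arm*g*(L/2) = 2.1*9.81*1.34/2 = 13.8027 N*m
tau_payload = tau_max - tau_arm = 247 - 13.8027 = 233.1973
m_payload = tau_payload / (g*L) = 233.1973 / (9.81*1.34) = 17.7398

17.7398 kg


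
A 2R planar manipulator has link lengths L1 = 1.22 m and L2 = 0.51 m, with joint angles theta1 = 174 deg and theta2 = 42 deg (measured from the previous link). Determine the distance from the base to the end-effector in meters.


x = L1*cos(th1) + L2*cos(th1+th2) = -1.625915
y = L1*sin(th1) + L2*sin(th1+th2) = -0.172246
d = sqrt(x^2 + y^2) = sqrt(2.643600 + 0.029669) = 1.6350

1.6350 m


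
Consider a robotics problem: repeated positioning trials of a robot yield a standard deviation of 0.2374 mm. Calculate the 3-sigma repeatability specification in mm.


repeatability = 3*sigma = 3*0.2374 = 0.7122

0.7122 mm


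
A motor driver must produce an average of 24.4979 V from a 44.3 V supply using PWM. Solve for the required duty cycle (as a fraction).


D = V_avg/V_supply = 24.4979/44.3 = 0.5530

0.5530


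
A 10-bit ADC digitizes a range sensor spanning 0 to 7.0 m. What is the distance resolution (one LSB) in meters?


res = range / 2^n = 7.0/2^10 = 7.0/1024 = 0.0068

0.0068 m


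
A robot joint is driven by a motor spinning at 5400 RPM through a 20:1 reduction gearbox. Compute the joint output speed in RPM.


omega_joint = omega_motor / N = 5400 / 20 = 270.0000

270.0000 RPM


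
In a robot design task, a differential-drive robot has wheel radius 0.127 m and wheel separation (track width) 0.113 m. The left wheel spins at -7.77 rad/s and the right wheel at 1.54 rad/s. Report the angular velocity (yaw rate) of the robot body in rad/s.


omega = r*(wR - wL)/L = 0.127*(1.54 - (-7.77))/0.113 = 10.4635

10.4635 rad/s


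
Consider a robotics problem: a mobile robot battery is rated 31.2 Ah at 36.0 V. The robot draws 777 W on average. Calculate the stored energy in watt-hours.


E = capacity * V = 31.2*36.0 = 1123.2000

1123.2000 Wh


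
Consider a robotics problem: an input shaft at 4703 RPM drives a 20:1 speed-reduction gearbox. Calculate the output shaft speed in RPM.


omega_out = omega_in / N = 4703 / 20 = 235.1500

235.1500 RPM


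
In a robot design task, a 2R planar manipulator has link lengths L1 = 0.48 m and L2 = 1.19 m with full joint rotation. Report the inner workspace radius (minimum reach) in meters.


r_min = |L1 - L2| = |0.48 - 1.19| = 0.7100

0.7100 m


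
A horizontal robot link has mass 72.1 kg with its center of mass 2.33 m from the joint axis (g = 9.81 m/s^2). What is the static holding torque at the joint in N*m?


tau = m*g*L = 72.1 * 9.81 * 2.33 = 1648.0113

1648.0113 N*m


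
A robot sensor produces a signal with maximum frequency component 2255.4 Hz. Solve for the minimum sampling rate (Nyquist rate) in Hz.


f_s,min = 2*f_max = 2*2255.4 = 4510.8000

4510.8000 Hz


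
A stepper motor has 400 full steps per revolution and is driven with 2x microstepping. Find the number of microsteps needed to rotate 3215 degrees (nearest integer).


step_size = 360/(400*2) = 360/800 = 0.450000 deg
n = 3215/(360/800) = 3215*800/360 = 7144.4444 -> 7144

7144 steps


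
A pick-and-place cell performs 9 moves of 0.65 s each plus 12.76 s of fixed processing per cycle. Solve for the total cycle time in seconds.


T = 9*0.65 + 12.76 = 18.6100

18.6100 s


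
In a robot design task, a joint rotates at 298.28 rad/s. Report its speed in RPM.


RPM = 298.28 * 60/(2*pi) = 2848.3642

2848.3642 RPM


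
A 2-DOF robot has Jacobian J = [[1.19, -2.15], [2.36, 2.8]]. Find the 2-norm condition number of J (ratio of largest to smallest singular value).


JJ^T eigenvalues: trace(JJ^T) = 19.4482, det(JJ^T) = det(J)^2 = 70.66083600
s_max^2 = (19.4482 + sqrt(95.58913924))/2 = 14.61258492
s_min^2 = (19.4482 - sqrt(95.58913924))/2 = 4.83561508
kappa = s_max/s_min = sqrt(14.61258492/4.83561508) = 1.7384

1.7384


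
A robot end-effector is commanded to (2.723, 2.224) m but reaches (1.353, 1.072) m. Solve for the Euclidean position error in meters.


dx = 1.353 - (2.723) = -1.3700, dy = 1.072 - (2.224) = -1.1520
err = sqrt(1.876900 + 1.327104) = 1.7900

1.7900 m


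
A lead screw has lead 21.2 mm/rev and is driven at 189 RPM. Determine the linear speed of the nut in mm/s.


v = lead * (RPM/60) = 21.2*189/60 = 66.7800

66.7800 mm/s


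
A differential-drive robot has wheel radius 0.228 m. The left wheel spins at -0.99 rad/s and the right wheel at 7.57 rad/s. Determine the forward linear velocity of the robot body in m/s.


v = r*(wR + wL)/2 = 0.228*(7.57 + -0.99)/2 = 0.7501

0.7501 m/s


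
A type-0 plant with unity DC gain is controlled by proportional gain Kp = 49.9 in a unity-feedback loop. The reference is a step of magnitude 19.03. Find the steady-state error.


e_ss = R/(1 + Kp) = 19.03/(1 + 49.9) = 19.03/50.9000 = 0.3739

0.3739


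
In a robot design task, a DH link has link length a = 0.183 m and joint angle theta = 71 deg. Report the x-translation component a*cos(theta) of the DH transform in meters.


a*cos(theta) = 0.183*cos(71 deg) = 0.0596

0.0596 m


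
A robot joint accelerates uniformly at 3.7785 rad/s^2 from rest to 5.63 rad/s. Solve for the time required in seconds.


t = delta_omega / alpha = 5.63 / 3.7785 = 1.4900

1.4900 s


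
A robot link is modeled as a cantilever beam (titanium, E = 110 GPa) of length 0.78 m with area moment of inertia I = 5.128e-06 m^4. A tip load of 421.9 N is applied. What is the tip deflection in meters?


delta = F*L^3/(3*E*I) = 421.9*0.78^3/(3*1.100e+11*5.128e-06)
      = 200.2134888/1692240 = 1.1831e-04

1.1831e-04 m


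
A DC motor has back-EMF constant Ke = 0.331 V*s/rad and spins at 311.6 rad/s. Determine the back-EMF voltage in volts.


V_emf = Ke * omega = 0.331*311.6 = 103.1396

103.1396 V


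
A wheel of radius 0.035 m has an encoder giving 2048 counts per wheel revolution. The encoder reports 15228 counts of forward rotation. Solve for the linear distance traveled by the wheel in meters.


revs = 15228/2048 = 7.435547
d = revs * 2*pi*r = 7.435547 * 2*pi*0.035 = 1.6352

1.6352 m


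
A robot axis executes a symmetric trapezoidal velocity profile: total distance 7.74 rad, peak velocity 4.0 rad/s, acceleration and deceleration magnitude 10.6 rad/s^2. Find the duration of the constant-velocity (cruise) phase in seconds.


t_acc = v/a = 0.377358 s, d_acc = v^2/(2a) = 0.754717 rad each
d_cruise = 7.74 - 2*0.754717 = 6.230566 rad
t_cruise = d_cruise/v = 6.230566/4.0 = 1.5576

1.5576 s


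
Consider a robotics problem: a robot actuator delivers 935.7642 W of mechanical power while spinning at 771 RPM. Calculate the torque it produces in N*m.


omega = 771 * 2*pi/60 = 80.738931 rad/s
tau = P / omega = 935.7642 / 80.738931 = 11.5900

11.5900 N*m


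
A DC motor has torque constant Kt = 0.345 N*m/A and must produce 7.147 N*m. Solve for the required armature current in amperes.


I = tau / Kt = 7.147/0.345 = 20.7159

20.7159 A


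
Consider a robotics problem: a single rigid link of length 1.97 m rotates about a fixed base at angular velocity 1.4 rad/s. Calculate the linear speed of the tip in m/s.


v = L*omega = 1.97 * 1.4 = 2.7580

2.7580 m/s


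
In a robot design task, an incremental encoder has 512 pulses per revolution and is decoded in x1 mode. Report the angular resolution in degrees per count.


resolution = 360 / (PPR * 1) = 360 / 512 = 0.7031

0.7031 degrees


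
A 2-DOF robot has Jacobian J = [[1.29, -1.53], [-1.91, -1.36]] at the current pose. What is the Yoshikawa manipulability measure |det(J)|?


det(J) = 1.29*-1.36 - (-1.53)*(-1.91) = -4.6767
|det(J)| = 4.6767

4.6767


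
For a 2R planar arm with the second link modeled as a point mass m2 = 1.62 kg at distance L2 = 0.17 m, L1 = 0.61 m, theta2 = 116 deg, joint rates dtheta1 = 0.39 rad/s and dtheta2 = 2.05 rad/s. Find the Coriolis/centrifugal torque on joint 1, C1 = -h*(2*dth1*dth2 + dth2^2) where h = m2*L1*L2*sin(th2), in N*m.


h = m2*L1*L2*sin(th2) = 1.62*0.61*0.17*sin(116 deg) = 0.150992
C1 = -h*(2*0.39*2.05 + 2.05^2) = -0.150992*5.8015 = -0.8760

-0.8760 N*m


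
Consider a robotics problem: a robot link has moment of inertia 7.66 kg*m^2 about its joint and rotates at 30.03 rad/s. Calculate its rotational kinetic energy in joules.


KE = (1/2)*I*omega^2 = 0.5*7.66*30.03^2 = 3453.8974

3453.8974 J


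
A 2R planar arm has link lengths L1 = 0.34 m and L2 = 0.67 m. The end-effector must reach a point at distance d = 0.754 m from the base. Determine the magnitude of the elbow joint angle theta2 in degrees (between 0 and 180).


cos(th2) = (d^2 - L1^2 - L2^2)/(2*L1*L2) = (0.754^2 - 0.34^2 - 0.67^2)/(2*0.34*0.67) = 0.00881475
th2 = acos(0.00881475) = 89.4949 deg

89.4949 degrees


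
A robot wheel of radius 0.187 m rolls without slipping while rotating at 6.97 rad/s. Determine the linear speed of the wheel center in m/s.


v = omega * r = 6.97 * 0.187 = 1.3034

1.3034 m/s


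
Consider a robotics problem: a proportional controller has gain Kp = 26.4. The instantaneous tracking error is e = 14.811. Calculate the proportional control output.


u_P = Kp * e = 26.4 * 14.811 = 391.0104

391.0104


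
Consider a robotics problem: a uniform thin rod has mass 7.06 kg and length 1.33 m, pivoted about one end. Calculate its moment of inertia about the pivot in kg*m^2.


I = (1/3)*m*L^2 = (1/3)*7.06*1.33^2 = 4.1628

4.1628 kg*m^2


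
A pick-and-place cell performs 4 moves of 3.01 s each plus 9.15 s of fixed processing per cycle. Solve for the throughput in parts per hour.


T_cycle = 4*3.01 + 9.15 = 21.1900 s
rate = 3600/T = 169.8915

169.8915 parts/hour


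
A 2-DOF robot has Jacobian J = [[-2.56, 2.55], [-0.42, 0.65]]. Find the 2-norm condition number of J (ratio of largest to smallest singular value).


JJ^T eigenvalues: trace(JJ^T) = 13.6550, det(JJ^T) = det(J)^2 = 0.35164900
s_max^2 = (13.6550 + sqrt(185.05242900))/2 = 13.62919885
s_min^2 = (13.6550 - sqrt(185.05242900))/2 = 0.02580115
kappa = s_max/s_min = sqrt(13.62919885/0.02580115) = 22.9835

22.9835


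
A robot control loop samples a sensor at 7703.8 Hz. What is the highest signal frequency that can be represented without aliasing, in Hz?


f_max = f_s/2 = 7703.8/2 = 3851.9000

3851.9000 Hz


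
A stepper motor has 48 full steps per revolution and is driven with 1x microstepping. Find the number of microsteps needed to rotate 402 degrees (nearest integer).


step_size = 360/(48*1) = 360/48 = 7.500000 deg
n = 402/(360/48) = 402*48/360 = 53.6000 -> 54

54 steps


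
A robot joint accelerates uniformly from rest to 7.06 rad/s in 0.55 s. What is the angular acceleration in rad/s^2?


alpha = delta_omega / t = 7.06 / 0.55 = 12.8364

12.8364 rad/s^2


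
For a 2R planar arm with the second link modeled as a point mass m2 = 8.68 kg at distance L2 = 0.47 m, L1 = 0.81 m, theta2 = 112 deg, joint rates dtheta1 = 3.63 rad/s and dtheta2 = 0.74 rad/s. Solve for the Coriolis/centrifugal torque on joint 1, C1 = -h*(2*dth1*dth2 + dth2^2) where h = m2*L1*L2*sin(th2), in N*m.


h = m2*L1*L2*sin(th2) = 8.68*0.81*0.47*sin(112 deg) = 3.063857
C1 = -h*(2*3.63*0.74 + 0.74^2) = -3.063857*5.9200 = -18.1380

-18.1380 N*m


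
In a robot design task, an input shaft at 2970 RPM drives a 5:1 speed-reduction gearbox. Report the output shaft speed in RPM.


omega_out = omega_in / N = 2970 / 5 = 594.0000

594.0000 RPM


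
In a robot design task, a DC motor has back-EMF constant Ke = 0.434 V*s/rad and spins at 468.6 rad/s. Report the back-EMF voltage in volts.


V_emf = Ke * omega = 0.434*468.6 = 203.3724

203.3724 V


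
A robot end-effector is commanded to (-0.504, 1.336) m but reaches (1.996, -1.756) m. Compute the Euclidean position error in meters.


dx = 1.996 - (-0.504) = 2.5000, dy = -1.756 - (1.336) = -3.0920
err = sqrt(6.250000 + 9.560464) = 3.9762

3.9762 m


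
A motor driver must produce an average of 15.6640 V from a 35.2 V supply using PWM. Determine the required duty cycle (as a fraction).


D = V_avg/V_supply = 15.6640/35.2 = 0.4450

0.4450


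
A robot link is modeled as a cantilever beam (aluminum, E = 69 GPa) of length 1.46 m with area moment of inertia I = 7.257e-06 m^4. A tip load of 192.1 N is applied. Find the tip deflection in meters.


delta = F*L^3/(3*E*I) = 192.1*1.46^3/(3*6.900e+10*7.257e-06)
      = 597.8413256/1502199 = 3.9798e-04

3.9798e-04 m


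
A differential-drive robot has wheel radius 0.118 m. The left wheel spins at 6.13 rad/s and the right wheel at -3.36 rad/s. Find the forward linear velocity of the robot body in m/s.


v = r*(wR + wL)/2 = 0.118*(-3.36 + 6.13)/2 = 0.1634

0.1634 m/s


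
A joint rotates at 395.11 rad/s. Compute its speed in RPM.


RPM = 395.11 * 60/(2*pi) = 3773.0226

3773.0226 RPM


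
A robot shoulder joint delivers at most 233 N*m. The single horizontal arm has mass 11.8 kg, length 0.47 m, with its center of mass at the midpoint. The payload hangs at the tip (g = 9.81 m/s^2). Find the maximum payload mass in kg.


tau_arm = m_arm*g*(L/2) = 11.8*9.81*0.47/2 = 27.2031 N*m
tau_payload = tau_max - tau_arm = 233 - 27.2031 = 205.7969
m_payload = tau_payload / (g*L) = 205.7969 / (9.81*0.47) = 44.6346

44.6346 kg


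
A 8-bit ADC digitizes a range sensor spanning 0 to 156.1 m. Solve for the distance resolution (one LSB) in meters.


res = range / 2^n = 156.1/2^8 = 156.1/256 = 0.6098

0.6098 m


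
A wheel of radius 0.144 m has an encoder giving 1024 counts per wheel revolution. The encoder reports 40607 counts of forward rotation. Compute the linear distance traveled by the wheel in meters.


revs = 40607/1024 = 39.655273
d = revs * 2*pi*r = 39.655273 * 2*pi*0.144 = 35.8792

35.8792 m


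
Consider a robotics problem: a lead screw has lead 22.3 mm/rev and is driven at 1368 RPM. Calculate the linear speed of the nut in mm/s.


v = lead * (RPM/60) = 22.3*1368/60 = 508.4400

508.4400 mm/s


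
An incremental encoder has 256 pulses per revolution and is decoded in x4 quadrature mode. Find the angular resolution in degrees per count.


resolution = 360 / (PPR * 4) = 360 / 1024 = 0.3516

0.3516 degrees


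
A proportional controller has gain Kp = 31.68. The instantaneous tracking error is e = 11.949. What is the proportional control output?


u_P = Kp * e = 31.68 * 11.949 = 378.5443

378.5443


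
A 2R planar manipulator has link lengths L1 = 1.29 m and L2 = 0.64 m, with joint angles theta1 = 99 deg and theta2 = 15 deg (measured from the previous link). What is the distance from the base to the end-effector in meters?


x = L1*cos(th1) + L2*cos(th1+th2) = -0.462112
y = L1*sin(th1) + L2*sin(th1+th2) = 1.858787
d = sqrt(x^2 + y^2) = sqrt(0.213548 + 3.455089) = 1.9154

1.9154 m


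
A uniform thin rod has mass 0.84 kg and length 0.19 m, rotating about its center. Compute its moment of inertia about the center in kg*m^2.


I = (1/12)*m*L^2 = (1/12)*0.84*0.19^2 = 0.0025

0.0025 kg*m^2


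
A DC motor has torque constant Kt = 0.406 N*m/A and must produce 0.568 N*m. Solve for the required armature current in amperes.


I = tau / Kt = 0.568/0.406 = 1.3990

1.3990 A


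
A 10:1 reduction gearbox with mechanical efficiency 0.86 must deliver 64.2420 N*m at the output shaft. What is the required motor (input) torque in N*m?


tau_in = tau_out / (N * eta) = 64.2420 / (10 * 0.86) = 7.4700

7.4700 N*m


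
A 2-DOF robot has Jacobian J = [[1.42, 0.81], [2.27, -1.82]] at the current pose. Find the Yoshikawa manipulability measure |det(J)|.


det(J) = 1.42*-1.82 - (0.81)*(2.27) = -4.4231
|det(J)| = 4.4231

4.4231


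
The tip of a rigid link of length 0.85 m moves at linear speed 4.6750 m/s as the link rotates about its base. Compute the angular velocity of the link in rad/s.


omega = v / L = 4.6750 / 0.85 = 5.5000

5.5000 rad/s


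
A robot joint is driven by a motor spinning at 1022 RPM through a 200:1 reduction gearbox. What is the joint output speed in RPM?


omega_joint = omega_motor / N = 1022 / 200 = 5.1100

5.1100 RPM


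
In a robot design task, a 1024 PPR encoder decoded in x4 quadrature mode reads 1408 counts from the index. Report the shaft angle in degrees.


angle = counts * 360 / (PPR*4) = 1408 * 360 / 4096 = 123.7500

123.7500 degrees


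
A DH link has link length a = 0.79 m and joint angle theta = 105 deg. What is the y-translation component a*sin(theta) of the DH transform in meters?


a*sin(theta) = 0.79*sin(105 deg) = 0.7631

0.7631 m


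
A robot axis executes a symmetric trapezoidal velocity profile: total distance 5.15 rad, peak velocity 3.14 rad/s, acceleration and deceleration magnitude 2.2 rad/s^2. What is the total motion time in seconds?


t_acc = v/a = 3.14/2.2 = 1.427273 s
d_acc = v^2/(2a) = 2.240818 rad (each ramp)
d_cruise = 5.15 - 2*2.240818 = 0.668364 rad
t_cruise = 0.668364/3.14 = 0.212855 s
t_total = 2*1.427273 + 0.212855 = 3.0674

3.0674 s


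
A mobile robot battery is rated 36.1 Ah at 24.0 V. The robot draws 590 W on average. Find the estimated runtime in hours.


E = 36.1*24.0 = 866.4000 Wh
t = E/P = 866.4000/590 = 1.4685

1.4685 hours


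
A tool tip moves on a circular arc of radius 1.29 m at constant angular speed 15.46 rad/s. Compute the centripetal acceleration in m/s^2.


a_c = omega^2 * r = 15.46^2 * 1.29 = 308.3250

308.3250 m/s^2


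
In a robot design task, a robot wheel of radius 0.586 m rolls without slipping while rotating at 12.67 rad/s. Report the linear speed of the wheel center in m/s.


v = omega * r = 12.67 * 0.586 = 7.4246

7.4246 m/s


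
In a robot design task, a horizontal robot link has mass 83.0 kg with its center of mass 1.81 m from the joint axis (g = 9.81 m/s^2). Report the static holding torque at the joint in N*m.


tau = m*g*L = 83.0 * 9.81 * 1.81 = 1473.7563

1473.7563 N*m


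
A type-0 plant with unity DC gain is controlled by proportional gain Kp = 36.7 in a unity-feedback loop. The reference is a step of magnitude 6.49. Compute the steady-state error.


e_ss = R/(1 + Kp) = 6.49/(1 + 36.7) = 6.49/37.7000 = 0.1721

0.1721


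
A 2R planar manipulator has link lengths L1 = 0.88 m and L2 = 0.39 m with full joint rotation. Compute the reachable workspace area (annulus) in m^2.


r_max = L1 + L2 = 1.2700, r_min = |L1 - L2| = 0.4900
A = pi*(r_max^2 - r_min^2) = pi*(1.6129 - 0.2401) = 4.3128

4.3128 m^2


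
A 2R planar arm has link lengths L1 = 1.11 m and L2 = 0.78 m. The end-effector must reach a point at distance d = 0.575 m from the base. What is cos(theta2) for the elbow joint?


cos(th2) = (d^2 - L1^2 - L2^2)/(2*L1*L2) = (0.575^2 - 1.11^2 - 0.78^2)/(2*1.11*0.78) = -0.8720

-0.8720
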